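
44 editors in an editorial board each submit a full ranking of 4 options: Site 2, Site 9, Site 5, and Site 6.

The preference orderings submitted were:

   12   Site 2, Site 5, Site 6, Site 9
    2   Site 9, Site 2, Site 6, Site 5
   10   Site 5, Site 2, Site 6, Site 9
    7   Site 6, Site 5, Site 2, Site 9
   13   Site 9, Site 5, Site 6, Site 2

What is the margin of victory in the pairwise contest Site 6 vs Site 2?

Ballots ranking Site 6 above Site 2: 7+13 = 20.
Ballots ranking Site 2 above Site 6: 12+2+10 = 24.
Site 2 wins 24–20, a margin of 4.

4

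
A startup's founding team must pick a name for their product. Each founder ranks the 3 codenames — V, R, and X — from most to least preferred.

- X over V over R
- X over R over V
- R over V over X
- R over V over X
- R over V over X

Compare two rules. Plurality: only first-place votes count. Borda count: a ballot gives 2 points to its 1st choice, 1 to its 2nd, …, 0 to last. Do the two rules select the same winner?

Plurality first-place counts: V 0, R 3, X 2 → R.
Borda totals: V 4, R 7, X 4 → R.
The two rules agree on R.

Yes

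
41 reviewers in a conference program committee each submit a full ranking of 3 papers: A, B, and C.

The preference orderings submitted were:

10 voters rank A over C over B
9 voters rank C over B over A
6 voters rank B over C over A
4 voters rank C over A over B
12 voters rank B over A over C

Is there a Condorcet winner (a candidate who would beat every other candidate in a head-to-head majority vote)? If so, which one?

Head-to-head results (41 voters total):
A vs B: B wins 27–14.
A vs C: A wins 22–19.
B vs C: C wins 23–18.
No candidate beats all others: A beats C beats B beats A, a majority cycle.

There is no Condorcet winner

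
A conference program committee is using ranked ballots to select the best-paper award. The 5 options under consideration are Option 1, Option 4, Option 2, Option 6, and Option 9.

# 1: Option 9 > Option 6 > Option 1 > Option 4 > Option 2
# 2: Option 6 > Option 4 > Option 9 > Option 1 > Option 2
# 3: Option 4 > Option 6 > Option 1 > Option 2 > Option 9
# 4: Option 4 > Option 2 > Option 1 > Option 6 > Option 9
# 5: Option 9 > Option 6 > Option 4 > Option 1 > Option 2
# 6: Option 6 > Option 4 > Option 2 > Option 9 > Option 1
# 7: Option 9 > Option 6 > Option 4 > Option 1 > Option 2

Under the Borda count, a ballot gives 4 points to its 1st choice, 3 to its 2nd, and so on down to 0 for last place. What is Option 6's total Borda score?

21

Borda scores:
  Option 1: 2 + 1 + 2 + 2 + 1 + 0 + 1 = 9
  Option 4: 1 + 3 + 4 + 4 + 2 + 3 + 2 = 19
  Option 2: 0 + 0 + 1 + 3 + 0 + 2 + 0 = 6
  Option 6: 3 + 4 + 3 + 1 + 3 + 4 + 3 = 21
  Option 9: 4 + 2 + 0 + 0 + 4 + 1 + 4 = 15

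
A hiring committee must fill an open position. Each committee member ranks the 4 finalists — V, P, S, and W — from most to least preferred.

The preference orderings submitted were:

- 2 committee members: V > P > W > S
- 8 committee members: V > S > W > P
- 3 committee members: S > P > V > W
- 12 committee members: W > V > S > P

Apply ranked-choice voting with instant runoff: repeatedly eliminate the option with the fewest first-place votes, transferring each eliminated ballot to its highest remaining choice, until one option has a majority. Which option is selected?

Round 1: W 12, V 10, S 3, P 0. P has the fewest and is eliminated.
Round 2: W 12, V 10, S 3. S has the fewest and is eliminated.
Round 3: V 13, W 12. V has a majority.

V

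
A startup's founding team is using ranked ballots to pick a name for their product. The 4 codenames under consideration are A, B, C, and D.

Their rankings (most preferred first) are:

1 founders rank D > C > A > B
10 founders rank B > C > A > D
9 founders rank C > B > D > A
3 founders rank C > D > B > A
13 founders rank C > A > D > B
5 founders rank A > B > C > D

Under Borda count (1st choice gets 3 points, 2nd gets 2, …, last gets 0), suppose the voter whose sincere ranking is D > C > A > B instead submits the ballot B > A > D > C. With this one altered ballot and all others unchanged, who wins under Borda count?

C

Borda totals with the altered ballot: A 53, B 64, C 100, D 29.
The winner is unchanged: still C.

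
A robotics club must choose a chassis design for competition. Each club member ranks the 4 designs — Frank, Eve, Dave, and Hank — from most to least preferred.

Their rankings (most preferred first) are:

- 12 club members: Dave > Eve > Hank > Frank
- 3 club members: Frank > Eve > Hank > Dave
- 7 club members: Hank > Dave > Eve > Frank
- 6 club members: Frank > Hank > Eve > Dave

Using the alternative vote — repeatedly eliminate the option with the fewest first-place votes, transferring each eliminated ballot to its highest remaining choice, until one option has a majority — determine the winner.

Round 1: Dave 12, Frank 9, Hank 7, Eve 0. Eve has the fewest and is eliminated.
Round 2: Dave 12, Frank 9, Hank 7. Hank has the fewest and is eliminated.
Round 3: Dave 19, Frank 9. Dave has a majority.

Dave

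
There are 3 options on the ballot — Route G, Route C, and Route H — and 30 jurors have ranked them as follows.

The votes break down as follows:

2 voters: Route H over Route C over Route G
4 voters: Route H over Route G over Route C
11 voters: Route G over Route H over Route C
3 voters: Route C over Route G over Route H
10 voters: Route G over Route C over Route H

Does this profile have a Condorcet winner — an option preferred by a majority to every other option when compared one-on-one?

Yes

Head-to-head results (30 voters total):
Route G vs Route C: Route G wins 25–5.
Route G vs Route H: Route G wins 24–6.
Route C vs Route H: Route H wins 17–13.
Route G beats each rival — Route C (25–5), Route H (24–6) — so Route G is the Condorcet winner.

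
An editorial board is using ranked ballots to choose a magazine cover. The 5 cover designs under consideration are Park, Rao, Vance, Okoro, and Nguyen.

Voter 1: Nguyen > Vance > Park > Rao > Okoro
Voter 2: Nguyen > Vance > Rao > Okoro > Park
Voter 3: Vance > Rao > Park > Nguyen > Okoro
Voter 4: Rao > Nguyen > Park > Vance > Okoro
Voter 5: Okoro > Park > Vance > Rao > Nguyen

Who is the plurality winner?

Nguyen

First-place vote totals:
  Park: 0
  Rao: 1
  Vance: 1
  Okoro: 1
  Nguyen: 2
Nguyen has the most first-place votes.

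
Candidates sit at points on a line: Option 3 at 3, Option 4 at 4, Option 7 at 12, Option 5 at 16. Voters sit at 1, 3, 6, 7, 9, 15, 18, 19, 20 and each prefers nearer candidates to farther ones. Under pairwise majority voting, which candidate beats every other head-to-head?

With single-peaked preferences on a line, the Condorcet winner is the candidate closest to the median voter.
The median voter (position 9) is closest to Option 7 at 12.
Check: Option 7 vs Option 5 — voters closer to Option 7: 5 of 9.

Option 7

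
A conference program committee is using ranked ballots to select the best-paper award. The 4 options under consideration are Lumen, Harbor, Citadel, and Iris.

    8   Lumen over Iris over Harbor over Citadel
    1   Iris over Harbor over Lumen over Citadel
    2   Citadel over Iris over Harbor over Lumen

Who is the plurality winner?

First-place vote totals:
  Lumen: 8
  Harbor: 0
  Citadel: 2
  Iris: 1
Lumen has the most first-place votes.

Lumen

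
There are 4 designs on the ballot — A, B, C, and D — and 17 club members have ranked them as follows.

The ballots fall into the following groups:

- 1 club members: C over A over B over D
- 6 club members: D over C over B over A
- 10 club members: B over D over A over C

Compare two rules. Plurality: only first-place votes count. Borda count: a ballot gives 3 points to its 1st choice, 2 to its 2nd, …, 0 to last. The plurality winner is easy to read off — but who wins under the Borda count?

D

Plurality first-place counts: A 0, B 10, C 1, D 6 → B.
Borda totals: A 12, B 37, C 15, D 38 → D.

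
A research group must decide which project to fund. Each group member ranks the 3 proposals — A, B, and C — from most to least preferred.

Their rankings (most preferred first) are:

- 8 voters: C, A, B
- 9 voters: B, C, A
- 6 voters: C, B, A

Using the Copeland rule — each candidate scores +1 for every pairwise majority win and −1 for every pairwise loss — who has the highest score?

Pairwise results:
  A vs B: B wins 15–8.
  A vs C: C wins 23–0.
  B vs C: C wins 14–9.
Copeland scores (wins − losses):
  A: 0 − 2 = -2
  B: 1 − 1 = 0
  C: 2 − 0 = 2
C has the best Copeland score.

C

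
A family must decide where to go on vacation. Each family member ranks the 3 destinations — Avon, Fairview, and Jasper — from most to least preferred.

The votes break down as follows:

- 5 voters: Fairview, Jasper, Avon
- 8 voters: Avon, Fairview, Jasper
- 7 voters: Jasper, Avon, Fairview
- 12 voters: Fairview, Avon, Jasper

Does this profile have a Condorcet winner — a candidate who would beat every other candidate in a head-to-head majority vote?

Yes

Head-to-head results (32 voters total):
Avon vs Fairview: Fairview wins 17–15.
Avon vs Jasper: Avon wins 20–12.
Fairview vs Jasper: Fairview wins 25–7.
Fairview beats each rival — Avon (17–15), Jasper (25–7) — so Fairview is the Condorcet winner.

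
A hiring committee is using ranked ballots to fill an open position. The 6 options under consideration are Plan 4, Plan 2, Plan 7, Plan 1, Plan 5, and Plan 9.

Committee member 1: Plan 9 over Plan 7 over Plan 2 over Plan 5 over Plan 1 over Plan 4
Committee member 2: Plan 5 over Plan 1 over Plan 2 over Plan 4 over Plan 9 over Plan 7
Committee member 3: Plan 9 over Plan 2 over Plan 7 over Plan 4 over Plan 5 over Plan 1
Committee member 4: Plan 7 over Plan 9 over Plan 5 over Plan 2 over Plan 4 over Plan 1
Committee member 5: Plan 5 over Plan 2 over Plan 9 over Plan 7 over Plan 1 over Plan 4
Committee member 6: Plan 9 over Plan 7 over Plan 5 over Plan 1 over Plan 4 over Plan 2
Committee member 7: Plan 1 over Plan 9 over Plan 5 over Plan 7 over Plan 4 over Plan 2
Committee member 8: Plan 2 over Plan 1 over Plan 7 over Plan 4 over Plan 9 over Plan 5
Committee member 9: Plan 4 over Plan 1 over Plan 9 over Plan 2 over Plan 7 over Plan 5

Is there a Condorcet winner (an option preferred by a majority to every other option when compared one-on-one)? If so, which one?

Head-to-head results (9 voters total):
Plan 4 vs Plan 2: Plan 2 wins 6–3.
Plan 4 vs Plan 7: Plan 7 wins 7–2.
Plan 4 vs Plan 1: Plan 1 wins 6–3.
Plan 4 vs Plan 5: Plan 5 wins 6–3.
Plan 4 vs Plan 9: Plan 9 wins 6–3.
Plan 2 vs Plan 7: Plan 2 wins 5–4.
Plan 2 vs Plan 1: Plan 2 wins 5–4.
Plan 2 vs Plan 5: Plan 5 wins 5–4.
Plan 2 vs Plan 9: Plan 9 wins 6–3.
Plan 7 vs Plan 1: Plan 7 wins 5–4.
Plan 7 vs Plan 5: Plan 7 wins 6–3.
Plan 7 vs Plan 9: Plan 9 wins 7–2.
Plan 1 vs Plan 5: Plan 5 wins 6–3.
Plan 1 vs Plan 9: Plan 9 wins 5–4.
Plan 5 vs Plan 9: Plan 9 wins 7–2.
Plan 9 beats each rival — Plan 4 (6–3), Plan 2 (6–3), Plan 7 (7–2), Plan 1 (5–4), Plan 5 (7–2) — so Plan 9 is the Condorcet winner.

Plan 9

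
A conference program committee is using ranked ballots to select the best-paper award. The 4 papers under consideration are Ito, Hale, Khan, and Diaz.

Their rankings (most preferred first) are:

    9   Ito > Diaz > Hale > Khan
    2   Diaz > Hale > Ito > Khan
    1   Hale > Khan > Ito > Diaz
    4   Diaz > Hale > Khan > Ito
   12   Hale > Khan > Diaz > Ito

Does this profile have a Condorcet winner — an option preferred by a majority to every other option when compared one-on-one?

Head-to-head results (28 voters total):
Ito vs Hale: Hale wins 19–9.
Ito vs Khan: Khan wins 17–11.
Ito vs Diaz: Diaz wins 18–10.
Hale vs Khan: Hale wins 28–0.
Hale vs Diaz: Diaz wins 15–13.
Khan vs Diaz: Diaz wins 15–13.
Diaz beats each rival — Ito (18–10), Hale (15–13), Khan (15–13) — so Diaz is the Condorcet winner.

Yes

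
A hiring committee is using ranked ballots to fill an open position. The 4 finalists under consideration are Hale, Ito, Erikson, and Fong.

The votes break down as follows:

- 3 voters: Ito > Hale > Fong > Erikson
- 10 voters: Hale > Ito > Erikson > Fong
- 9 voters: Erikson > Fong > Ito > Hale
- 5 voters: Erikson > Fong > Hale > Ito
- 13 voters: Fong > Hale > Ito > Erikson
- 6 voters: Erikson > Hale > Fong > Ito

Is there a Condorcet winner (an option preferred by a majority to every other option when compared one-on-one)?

No

Head-to-head results (46 voters total):
Hale vs Ito: Hale wins 34–12.
Hale vs Erikson: Hale wins 26–20.
Hale vs Fong: Fong wins 27–19.
Ito vs Erikson: Ito wins 26–20.
Ito vs Fong: Fong wins 33–13.
Erikson vs Fong: Erikson wins 30–16.
No candidate beats all others: Hale beats Erikson beats Fong beats Hale, a majority cycle.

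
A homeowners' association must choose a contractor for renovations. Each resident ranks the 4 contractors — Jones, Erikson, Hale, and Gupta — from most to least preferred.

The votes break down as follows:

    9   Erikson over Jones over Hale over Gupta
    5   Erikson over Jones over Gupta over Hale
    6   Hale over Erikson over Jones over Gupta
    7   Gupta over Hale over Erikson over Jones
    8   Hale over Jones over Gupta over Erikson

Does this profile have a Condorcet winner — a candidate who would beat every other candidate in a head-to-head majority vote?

Yes

Head-to-head results (35 voters total):
Jones vs Erikson: Erikson wins 27–8.
Jones vs Hale: Hale wins 21–14.
Jones vs Gupta: Jones wins 28–7.
Erikson vs Hale: Hale wins 21–14.
Erikson vs Gupta: Erikson wins 20–15.
Hale vs Gupta: Hale wins 23–12.
Hale beats each rival — Jones (21–14), Erikson (21–14), Gupta (23–12) — so Hale is the Condorcet winner.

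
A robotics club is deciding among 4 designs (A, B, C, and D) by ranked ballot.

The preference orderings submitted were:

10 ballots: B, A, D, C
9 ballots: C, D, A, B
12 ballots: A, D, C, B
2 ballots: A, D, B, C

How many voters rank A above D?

24

Ballots ranking A above D: 10+12+2 = 24.
Ballots ranking D above A: 9.
So 24 of 33 voters prefer A to D.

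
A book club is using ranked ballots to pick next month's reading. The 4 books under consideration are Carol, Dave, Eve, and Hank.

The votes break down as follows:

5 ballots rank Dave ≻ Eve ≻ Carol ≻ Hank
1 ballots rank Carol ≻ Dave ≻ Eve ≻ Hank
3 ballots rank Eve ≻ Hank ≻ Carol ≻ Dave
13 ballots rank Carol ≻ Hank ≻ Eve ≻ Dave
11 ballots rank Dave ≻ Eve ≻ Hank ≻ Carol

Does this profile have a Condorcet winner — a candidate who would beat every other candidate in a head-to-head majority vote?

No

Head-to-head results (33 voters total):
Carol vs Dave: Carol wins 17–16.
Carol vs Eve: Eve wins 19–14.
Carol vs Hank: Carol wins 19–14.
Dave vs Eve: Dave wins 17–16.
Dave vs Hank: Dave wins 17–16.
Eve vs Hank: Eve wins 20–13.
No candidate beats all others: Carol beats Dave beats Eve beats Carol, a majority cycle.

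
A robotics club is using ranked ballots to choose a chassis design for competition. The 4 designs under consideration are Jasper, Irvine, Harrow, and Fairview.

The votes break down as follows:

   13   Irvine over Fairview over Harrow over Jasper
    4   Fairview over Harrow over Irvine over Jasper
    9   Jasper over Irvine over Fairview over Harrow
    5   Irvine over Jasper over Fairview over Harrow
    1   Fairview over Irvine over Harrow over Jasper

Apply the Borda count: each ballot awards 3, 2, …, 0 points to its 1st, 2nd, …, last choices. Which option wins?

Borda scores:
  Jasper: 13·0 + 4·0 + 9·3 + 5·2 + 0 = 37
  Irvine: 13·3 + 4·1 + 9·2 + 5·3 + 2 = 78
  Harrow: 13·1 + 4·2 + 9·0 + 5·0 + 1 = 22
  Fairview: 13·2 + 4·3 + 9·1 + 5·1 + 3 = 55
Irvine has the highest total.

Irvine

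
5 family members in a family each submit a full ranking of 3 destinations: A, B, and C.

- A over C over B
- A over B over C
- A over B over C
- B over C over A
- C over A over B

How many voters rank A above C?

3

Ballots ranking A above C: 3.
Ballots ranking C above A: 2.
So 3 of 5 voters prefer A to C.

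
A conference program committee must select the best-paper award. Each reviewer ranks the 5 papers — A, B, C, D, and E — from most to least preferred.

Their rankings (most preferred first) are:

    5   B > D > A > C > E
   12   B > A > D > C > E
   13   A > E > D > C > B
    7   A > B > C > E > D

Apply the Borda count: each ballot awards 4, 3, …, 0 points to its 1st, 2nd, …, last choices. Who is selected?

Borda scores:
  A: 5·2 + 12·3 + 13·4 + 7·4 = 126
  B: 5·4 + 12·4 + 13·0 + 7·3 = 89
  C: 5·1 + 12·1 + 13·1 + 7·2 = 44
  D: 5·3 + 12·2 + 13·2 + 7·0 = 65
  E: 5·0 + 12·0 + 13·3 + 7·1 = 46
A has the highest total.

A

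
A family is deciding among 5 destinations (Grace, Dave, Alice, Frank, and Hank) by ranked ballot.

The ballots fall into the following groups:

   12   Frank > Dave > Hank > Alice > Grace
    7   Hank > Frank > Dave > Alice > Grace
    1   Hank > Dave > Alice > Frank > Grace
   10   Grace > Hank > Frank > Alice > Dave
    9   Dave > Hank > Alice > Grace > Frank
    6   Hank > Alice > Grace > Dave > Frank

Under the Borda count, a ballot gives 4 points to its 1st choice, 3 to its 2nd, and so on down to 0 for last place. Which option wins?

Borda scores:
  Grace: 12·0 + 7·0 + 0 + 10·4 + 9·1 + 6·2 = 61
  Dave: 12·3 + 7·2 + 3 + 10·0 + 9·4 + 6·1 = 95
  Alice: 12·1 + 7·1 + 2 + 10·1 + 9·2 + 6·3 = 67
  Frank: 12·4 + 7·3 + 1 + 10·2 + 9·0 + 6·0 = 90
  Hank: 12·2 + 7·4 + 4 + 10·3 + 9·3 + 6·4 = 137
Hank has the highest total.

Hank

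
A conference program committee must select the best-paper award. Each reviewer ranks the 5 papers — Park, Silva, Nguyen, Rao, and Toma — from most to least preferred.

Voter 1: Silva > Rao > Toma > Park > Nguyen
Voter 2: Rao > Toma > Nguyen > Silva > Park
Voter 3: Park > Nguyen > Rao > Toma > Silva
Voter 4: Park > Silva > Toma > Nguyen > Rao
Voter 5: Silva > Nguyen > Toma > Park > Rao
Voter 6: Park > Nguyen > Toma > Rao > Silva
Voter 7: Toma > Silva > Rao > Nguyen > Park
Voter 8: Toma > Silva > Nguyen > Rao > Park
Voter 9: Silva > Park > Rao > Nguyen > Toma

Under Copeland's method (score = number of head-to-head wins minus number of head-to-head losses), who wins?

Toma

Pairwise results:
  Park vs Silva: Silva wins 6–3.
  Park vs Nguyen: Park wins 5–4.
  Park vs Rao: Park wins 5–4.
  Park vs Toma: Toma wins 5–4.
  Silva vs Nguyen: Silva wins 6–3.
  Silva vs Rao: Silva wins 6–3.
  Silva vs Toma: Toma wins 5–4.
  Nguyen vs Rao: Nguyen wins 5–4.
  Nguyen vs Toma: Toma wins 5–4.
  Rao vs Toma: Toma wins 5–4.
Copeland scores (wins − losses):
  Park: 2 − 2 = 0
  Silva: 3 − 1 = 2
  Nguyen: 1 − 3 = -2
  Rao: 0 − 4 = -4
  Toma: 4 − 0 = 4
Toma has the best Copeland score.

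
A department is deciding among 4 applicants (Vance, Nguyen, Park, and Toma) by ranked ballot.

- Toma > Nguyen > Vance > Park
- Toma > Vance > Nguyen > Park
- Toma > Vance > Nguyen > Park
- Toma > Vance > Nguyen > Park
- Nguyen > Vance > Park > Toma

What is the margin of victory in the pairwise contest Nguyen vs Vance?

1

Ballots ranking Nguyen above Vance: 2.
Ballots ranking Vance above Nguyen: 3.
Vance wins 3–2, a margin of 1.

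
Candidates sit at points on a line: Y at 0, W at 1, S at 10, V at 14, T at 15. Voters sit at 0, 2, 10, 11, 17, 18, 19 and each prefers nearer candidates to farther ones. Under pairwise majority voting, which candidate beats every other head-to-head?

With single-peaked preferences on a line, the Condorcet winner is the candidate closest to the median voter.
The median voter (position 11) is closest to S at 10.
Check: S vs Y — voters closer to S: 5 of 7.

S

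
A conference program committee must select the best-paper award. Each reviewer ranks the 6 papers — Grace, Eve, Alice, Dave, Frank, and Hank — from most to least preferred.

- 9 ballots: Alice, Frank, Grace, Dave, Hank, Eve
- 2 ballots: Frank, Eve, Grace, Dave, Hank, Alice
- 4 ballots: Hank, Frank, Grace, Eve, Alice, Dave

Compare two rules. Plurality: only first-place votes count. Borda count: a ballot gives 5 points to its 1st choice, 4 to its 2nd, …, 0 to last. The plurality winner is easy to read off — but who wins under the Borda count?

Plurality first-place counts: Grace 0, Eve 0, Alice 9, Dave 0, Frank 2, Hank 4 → Alice.
Borda totals: Grace 45, Eve 16, Alice 49, Dave 22, Frank 62, Hank 31 → Frank.

Frank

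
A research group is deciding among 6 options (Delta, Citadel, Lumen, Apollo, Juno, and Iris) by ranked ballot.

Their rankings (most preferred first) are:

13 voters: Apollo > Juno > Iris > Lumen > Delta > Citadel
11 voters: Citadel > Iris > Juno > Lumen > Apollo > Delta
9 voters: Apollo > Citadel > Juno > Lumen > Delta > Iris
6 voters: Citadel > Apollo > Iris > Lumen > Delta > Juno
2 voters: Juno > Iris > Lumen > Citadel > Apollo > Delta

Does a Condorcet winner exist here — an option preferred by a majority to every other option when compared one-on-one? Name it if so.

Apollo

Head-to-head results (41 voters total):
Delta vs Citadel: Citadel wins 28–13.
Delta vs Lumen: Lumen wins 41–0.
Delta vs Apollo: Apollo wins 41–0.
Delta vs Juno: Juno wins 35–6.
Delta vs Iris: Iris wins 32–9.
Citadel vs Lumen: Citadel wins 26–15.
Citadel vs Apollo: Apollo wins 22–19.
Citadel vs Juno: Citadel wins 26–15.
Citadel vs Iris: Citadel wins 26–15.
Lumen vs Apollo: Apollo wins 28–13.
Lumen vs Juno: Juno wins 35–6.
Lumen vs Iris: Iris wins 32–9.
Apollo vs Juno: Apollo wins 28–13.
Apollo vs Iris: Apollo wins 28–13.
Juno vs Iris: Juno wins 24–17.
Apollo beats each rival — Delta (41–0), Citadel (22–19), Lumen (28–13), Juno (28–13), Iris (28–13) — so Apollo is the Condorcet winner.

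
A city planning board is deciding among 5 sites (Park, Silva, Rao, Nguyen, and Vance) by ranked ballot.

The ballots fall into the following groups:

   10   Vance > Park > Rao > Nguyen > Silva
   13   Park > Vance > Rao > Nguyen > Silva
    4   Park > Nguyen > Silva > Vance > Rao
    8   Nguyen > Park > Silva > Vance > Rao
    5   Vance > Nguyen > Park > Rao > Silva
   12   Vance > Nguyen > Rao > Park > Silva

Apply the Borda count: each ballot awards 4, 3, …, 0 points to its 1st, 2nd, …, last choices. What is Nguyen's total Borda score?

118

Borda scores:
  Park: 10·3 + 13·4 + 4·4 + 8·3 + 5·2 + 12·1 = 144
  Silva: 10·0 + 13·0 + 4·2 + 8·2 + 5·0 + 12·0 = 24
  Rao: 10·2 + 13·2 + 4·0 + 8·0 + 5·1 + 12·2 = 75
  Nguyen: 10·1 + 13·1 + 4·3 + 8·4 + 5·3 + 12·3 = 118
  Vance: 10·4 + 13·3 + 4·1 + 8·1 + 5·4 + 12·4 = 159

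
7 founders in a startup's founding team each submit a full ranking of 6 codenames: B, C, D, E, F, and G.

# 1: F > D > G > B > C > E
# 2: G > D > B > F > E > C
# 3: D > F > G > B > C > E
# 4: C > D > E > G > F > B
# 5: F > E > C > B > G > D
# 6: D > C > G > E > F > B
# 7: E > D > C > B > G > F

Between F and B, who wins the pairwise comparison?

Ballots ranking F above B: 5.
Ballots ranking B above F: 2.
F wins the head-to-head, 5–2.

F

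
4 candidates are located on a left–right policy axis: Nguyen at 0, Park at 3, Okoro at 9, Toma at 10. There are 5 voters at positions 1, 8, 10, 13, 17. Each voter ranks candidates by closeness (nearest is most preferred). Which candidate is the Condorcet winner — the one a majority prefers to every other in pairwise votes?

Toma

With single-peaked preferences on a line, the Condorcet winner is the candidate closest to the median voter.
The median voter (position 10) is closest to Toma at 10.
Check: Toma vs Nguyen — voters closer to Toma: 4 of 5.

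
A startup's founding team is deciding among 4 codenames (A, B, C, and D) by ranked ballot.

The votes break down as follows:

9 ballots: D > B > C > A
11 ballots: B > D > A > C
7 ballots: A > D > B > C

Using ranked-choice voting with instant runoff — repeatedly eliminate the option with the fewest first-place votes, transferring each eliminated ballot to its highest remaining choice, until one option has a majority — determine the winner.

D

Round 1: B 11, D 9, A 7, C 0. C has the fewest and is eliminated.
Round 2: B 11, D 9, A 7. A has the fewest and is eliminated.
Round 3: D 16, B 11. D has a majority.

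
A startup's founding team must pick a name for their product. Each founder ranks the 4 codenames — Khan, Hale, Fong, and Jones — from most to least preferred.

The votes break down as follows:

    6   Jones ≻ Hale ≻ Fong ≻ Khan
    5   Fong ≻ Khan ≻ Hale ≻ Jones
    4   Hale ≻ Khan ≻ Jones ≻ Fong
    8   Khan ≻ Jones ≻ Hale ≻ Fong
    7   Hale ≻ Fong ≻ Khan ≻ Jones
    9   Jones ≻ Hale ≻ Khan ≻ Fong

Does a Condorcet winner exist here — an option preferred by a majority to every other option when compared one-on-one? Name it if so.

Head-to-head results (39 voters total):
Khan vs Hale: Hale wins 26–13.
Khan vs Fong: Khan wins 21–18.
Khan vs Jones: Khan wins 24–15.
Hale vs Fong: Hale wins 34–5.
Hale vs Jones: Jones wins 23–16.
Fong vs Jones: Jones wins 27–12.
No candidate beats all others: Khan beats Jones beats Hale beats Khan, a majority cycle.

None — there is no Condorcet winner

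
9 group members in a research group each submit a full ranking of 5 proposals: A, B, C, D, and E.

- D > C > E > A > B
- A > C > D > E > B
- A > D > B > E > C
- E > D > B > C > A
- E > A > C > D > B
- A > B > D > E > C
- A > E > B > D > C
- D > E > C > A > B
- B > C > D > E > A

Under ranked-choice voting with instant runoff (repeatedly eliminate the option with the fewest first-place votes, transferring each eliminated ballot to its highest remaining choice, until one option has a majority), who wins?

A

Round 1: A 4, D 2, E 2, B 1, C 0. C has the fewest and is eliminated.
Round 2: A 4, D 2, E 2, B 1. B has the fewest and is eliminated.
Round 3: A 4, D 3, E 2. E has the fewest and is eliminated.
Round 4: A 5, D 4. A has a majority.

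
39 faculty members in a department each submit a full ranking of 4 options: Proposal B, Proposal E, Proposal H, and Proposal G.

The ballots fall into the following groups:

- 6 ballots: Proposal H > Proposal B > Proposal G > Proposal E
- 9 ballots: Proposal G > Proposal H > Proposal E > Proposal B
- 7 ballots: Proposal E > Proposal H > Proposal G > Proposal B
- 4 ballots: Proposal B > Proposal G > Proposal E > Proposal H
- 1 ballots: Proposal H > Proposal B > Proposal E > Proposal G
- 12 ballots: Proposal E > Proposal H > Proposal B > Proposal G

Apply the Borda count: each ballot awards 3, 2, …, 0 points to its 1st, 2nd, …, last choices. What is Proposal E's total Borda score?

71

Borda scores:
  Proposal B: 6·2 + 9·0 + 7·0 + 4·3 + 2 + 12·1 = 38
  Proposal E: 6·0 + 9·1 + 7·3 + 4·1 + 1 + 12·3 = 71
  Proposal H: 6·3 + 9·2 + 7·2 + 4·0 + 3 + 12·2 = 77
  Proposal G: 6·1 + 9·3 + 7·1 + 4·2 + 0 + 12·0 = 48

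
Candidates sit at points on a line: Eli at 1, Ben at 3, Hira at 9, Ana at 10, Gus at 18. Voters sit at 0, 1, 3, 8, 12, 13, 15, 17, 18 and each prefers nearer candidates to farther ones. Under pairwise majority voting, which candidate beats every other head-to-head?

With single-peaked preferences on a line, the Condorcet winner is the candidate closest to the median voter.
The median voter (position 12) is closest to Ana at 10.
Check: Ana vs Ben — voters closer to Ana: 6 of 9.

Ana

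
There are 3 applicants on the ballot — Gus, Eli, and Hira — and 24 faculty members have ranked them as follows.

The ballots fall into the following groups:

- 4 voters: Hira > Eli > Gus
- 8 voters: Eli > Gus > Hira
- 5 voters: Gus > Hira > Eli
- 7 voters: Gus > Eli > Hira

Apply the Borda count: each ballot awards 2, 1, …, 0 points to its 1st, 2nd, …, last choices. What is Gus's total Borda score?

Borda scores:
  Gus: 4·0 + 8·1 + 5·2 + 7·2 = 32
  Eli: 4·1 + 8·2 + 5·0 + 7·1 = 27
  Hira: 4·2 + 8·0 + 5·1 + 7·0 = 13

32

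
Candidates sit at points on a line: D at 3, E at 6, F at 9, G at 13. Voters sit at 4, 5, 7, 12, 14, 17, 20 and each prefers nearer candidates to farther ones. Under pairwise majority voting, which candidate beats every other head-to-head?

G

With single-peaked preferences on a line, the Condorcet winner is the candidate closest to the median voter.
The median voter (position 12) is closest to G at 13.
Check: G vs E — voters closer to G: 4 of 7.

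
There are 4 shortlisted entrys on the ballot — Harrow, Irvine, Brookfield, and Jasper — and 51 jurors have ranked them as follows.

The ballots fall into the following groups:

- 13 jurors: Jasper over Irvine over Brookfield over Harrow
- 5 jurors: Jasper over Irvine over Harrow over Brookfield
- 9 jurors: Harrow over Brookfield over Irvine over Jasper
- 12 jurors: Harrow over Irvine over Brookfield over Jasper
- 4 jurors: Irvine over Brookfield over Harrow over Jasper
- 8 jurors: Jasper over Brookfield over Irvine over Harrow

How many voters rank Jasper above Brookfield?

26

Ballots ranking Jasper above Brookfield: 13+5+8 = 26.
Ballots ranking Brookfield above Jasper: 9+12+4 = 25.
So 26 of 51 voters prefer Jasper to Brookfield.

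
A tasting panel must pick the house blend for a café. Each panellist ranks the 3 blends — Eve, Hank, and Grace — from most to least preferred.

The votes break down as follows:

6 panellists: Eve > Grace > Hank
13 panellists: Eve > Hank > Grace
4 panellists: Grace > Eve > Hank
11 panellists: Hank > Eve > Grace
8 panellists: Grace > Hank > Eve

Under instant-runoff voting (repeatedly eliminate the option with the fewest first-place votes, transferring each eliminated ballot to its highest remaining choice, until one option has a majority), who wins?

Eve

Round 1: Eve 19, Grace 12, Hank 11. Hank has the fewest and is eliminated.
Round 2: Eve 30, Grace 12. Eve has a majority.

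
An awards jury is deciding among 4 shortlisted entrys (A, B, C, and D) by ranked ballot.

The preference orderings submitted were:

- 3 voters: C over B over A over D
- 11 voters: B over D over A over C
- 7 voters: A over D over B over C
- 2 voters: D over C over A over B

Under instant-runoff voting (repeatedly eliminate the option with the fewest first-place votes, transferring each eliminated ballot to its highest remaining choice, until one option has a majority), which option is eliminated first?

Round 1: B 11, A 7, C 3, D 2. D has the fewest and is eliminated.
Round 2: B 11, A 7, C 5. C has the fewest and is eliminated.
Round 3: B 14, A 9. B has a majority.

D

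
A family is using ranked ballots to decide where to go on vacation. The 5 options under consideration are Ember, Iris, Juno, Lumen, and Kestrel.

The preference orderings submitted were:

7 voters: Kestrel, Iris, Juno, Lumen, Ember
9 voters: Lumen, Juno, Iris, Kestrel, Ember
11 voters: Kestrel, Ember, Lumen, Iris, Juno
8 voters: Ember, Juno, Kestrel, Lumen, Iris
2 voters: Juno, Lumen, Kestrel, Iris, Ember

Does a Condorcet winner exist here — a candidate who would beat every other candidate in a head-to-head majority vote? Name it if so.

No Condorcet winner

Head-to-head results (37 voters total):
Ember vs Iris: Ember wins 19–18.
Ember vs Juno: Ember wins 19–18.
Ember vs Lumen: Ember wins 19–18.
Ember vs Kestrel: Kestrel wins 29–8.
Iris vs Juno: Juno wins 19–18.
Iris vs Lumen: Lumen wins 30–7.
Iris vs Kestrel: Kestrel wins 28–9.
Juno vs Lumen: Lumen wins 20–17.
Juno vs Kestrel: Juno wins 19–18.
Lumen vs Kestrel: Kestrel wins 26–11.
No candidate beats all others: Ember beats Juno beats Kestrel beats Ember, a majority cycle.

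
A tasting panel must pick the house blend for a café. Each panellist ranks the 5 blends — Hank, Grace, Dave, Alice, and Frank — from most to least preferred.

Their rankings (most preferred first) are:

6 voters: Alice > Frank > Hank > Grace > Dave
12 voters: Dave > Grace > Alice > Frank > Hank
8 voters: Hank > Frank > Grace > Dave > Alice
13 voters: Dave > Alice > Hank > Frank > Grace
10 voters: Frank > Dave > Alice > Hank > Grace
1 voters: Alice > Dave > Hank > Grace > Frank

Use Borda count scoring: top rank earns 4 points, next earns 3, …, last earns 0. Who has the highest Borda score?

Dave

Borda scores:
  Hank: 6·2 + 12·0 + 8·4 + 13·2 + 10·1 + 2 = 82
  Grace: 6·1 + 12·3 + 8·2 + 13·0 + 10·0 + 1 = 59
  Dave: 6·0 + 12·4 + 8·1 + 13·4 + 10·3 + 3 = 141
  Alice: 6·4 + 12·2 + 8·0 + 13·3 + 10·2 + 4 = 111
  Frank: 6·3 + 12·1 + 8·3 + 13·1 + 10·4 + 0 = 107
Dave has the highest total.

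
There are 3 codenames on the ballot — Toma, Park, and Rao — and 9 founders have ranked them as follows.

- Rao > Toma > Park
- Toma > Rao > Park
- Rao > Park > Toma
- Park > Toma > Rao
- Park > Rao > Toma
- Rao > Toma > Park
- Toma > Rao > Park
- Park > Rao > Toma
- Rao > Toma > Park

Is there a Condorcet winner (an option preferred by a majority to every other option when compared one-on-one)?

Head-to-head results (9 voters total):
Toma vs Park: Toma wins 5–4.
Toma vs Rao: Rao wins 6–3.
Park vs Rao: Rao wins 6–3.
Rao beats each rival — Toma (6–3), Park (6–3) — so Rao is the Condorcet winner.

Yes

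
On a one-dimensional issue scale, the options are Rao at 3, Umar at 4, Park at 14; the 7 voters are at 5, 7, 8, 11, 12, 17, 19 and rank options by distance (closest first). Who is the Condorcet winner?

Park

With single-peaked preferences on a line, the Condorcet winner is the candidate closest to the median voter.
The median voter (position 11) is closest to Park at 14.
Check: Park vs Rao — voters closer to Park: 4 of 7.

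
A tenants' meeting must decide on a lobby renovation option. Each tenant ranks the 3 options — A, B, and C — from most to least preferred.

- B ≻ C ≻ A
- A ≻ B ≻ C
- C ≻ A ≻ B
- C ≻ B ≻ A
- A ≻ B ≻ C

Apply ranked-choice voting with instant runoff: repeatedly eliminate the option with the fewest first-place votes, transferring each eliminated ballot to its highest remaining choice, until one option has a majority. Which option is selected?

Round 1: A 2, C 2, B 1. B has the fewest and is eliminated.
Round 2: C 3, A 2. C has a majority.

C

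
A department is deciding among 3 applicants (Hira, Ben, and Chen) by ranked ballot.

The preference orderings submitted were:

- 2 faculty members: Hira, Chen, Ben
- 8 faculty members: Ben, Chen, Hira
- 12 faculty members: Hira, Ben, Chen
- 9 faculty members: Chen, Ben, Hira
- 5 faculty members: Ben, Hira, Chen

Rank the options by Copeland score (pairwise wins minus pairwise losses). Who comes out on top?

Ben

Pairwise results:
  Hira vs Ben: Ben wins 22–14.
  Hira vs Chen: Hira wins 19–17.
  Ben vs Chen: Ben wins 25–11.
Copeland scores (wins − losses):
  Hira: 1 − 1 = 0
  Ben: 2 − 0 = 2
  Chen: 0 − 2 = -2
Ben has the best Copeland score.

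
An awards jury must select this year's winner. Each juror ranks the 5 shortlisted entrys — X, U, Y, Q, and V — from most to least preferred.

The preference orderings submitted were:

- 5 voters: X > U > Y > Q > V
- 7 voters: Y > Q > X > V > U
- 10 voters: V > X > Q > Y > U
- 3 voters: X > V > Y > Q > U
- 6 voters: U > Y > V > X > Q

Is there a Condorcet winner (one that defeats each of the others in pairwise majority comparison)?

Head-to-head results (31 voters total):
X vs U: X wins 25–6.
X vs Y: X wins 18–13.
X vs Q: X wins 24–7.
X vs V: V wins 16–15.
U vs Y: Y wins 20–11.
U vs Q: Q wins 20–11.
U vs V: V wins 20–11.
Y vs Q: Y wins 21–10.
Y vs V: Y wins 18–13.
Q vs V: V wins 19–12.
No candidate beats all others: X beats Y beats V beats X, a majority cycle.

No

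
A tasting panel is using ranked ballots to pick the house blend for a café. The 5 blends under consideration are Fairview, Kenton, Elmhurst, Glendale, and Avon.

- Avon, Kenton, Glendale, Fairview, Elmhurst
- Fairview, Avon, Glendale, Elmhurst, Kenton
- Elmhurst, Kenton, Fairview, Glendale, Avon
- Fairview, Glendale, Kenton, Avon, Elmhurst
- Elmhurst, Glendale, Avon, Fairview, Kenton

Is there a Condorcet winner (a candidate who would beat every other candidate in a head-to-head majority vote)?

Yes

Head-to-head results (5 voters total):
Fairview vs Kenton: Fairview wins 3–2.
Fairview vs Elmhurst: Fairview wins 3–2.
Fairview vs Glendale: Fairview wins 3–2.
Fairview vs Avon: Fairview wins 3–2.
Kenton vs Elmhurst: Elmhurst wins 3–2.
Kenton vs Glendale: Glendale wins 3–2.
Kenton vs Avon: Avon wins 3–2.
Elmhurst vs Glendale: Glendale wins 3–2.
Elmhurst vs Avon: Avon wins 3–2.
Glendale vs Avon: Glendale wins 3–2.
Fairview beats each rival — Kenton (3–2), Elmhurst (3–2), Glendale (3–2), Avon (3–2) — so Fairview is the Condorcet winner.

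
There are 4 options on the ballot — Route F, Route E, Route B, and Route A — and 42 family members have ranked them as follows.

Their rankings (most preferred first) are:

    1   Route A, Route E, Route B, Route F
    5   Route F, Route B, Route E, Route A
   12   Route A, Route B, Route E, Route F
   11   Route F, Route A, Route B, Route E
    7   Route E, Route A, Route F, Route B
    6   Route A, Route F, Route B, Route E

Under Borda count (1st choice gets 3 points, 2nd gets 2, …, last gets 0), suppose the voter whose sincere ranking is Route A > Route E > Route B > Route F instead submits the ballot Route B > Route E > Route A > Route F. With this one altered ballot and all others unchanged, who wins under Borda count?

Borda totals with the altered ballot: Route F 67, Route E 40, Route B 54, Route A 91.
The winner is unchanged: still Route A.

Route A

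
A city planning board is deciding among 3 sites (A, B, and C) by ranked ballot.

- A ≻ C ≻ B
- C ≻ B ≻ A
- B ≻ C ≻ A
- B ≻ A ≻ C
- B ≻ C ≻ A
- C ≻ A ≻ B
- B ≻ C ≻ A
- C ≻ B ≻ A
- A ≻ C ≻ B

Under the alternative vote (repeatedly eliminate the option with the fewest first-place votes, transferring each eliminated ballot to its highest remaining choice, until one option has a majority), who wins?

C

Round 1: B 4, C 3, A 2. A has the fewest and is eliminated.
Round 2: C 5, B 4. C has a majority.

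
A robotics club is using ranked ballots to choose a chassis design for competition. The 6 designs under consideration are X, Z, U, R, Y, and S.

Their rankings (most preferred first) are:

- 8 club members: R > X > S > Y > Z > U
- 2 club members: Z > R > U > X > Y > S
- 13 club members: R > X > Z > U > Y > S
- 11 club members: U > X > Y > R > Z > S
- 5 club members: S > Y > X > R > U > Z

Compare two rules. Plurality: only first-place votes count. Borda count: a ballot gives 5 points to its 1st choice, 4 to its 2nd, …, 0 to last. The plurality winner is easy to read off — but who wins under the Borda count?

Plurality first-place counts: X 0, Z 2, U 11, R 21, Y 0, S 5 → R.
Borda totals: X 147, Z 68, U 92, R 145, Y 84, S 49 → X.

X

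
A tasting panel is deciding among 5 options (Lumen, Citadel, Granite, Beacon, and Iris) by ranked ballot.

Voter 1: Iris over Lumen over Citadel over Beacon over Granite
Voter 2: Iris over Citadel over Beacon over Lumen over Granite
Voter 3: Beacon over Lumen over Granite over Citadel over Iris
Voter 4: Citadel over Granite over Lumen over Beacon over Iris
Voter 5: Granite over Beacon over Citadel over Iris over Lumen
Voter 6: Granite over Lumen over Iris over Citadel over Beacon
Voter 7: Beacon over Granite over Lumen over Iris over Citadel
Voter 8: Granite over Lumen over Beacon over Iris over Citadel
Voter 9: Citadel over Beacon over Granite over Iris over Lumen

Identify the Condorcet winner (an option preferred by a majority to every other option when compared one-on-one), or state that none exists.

Head-to-head results (9 voters total):
Lumen vs Citadel: Lumen wins 5–4.
Lumen vs Granite: Granite wins 6–3.
Lumen vs Beacon: Beacon wins 5–4.
Lumen vs Iris: Lumen wins 5–4.
Citadel vs Granite: Granite wins 5–4.
Citadel vs Beacon: Citadel wins 5–4.
Citadel vs Iris: Iris wins 5–4.
Granite vs Beacon: Beacon wins 5–4.
Granite vs Iris: Granite wins 7–2.
Beacon vs Iris: Beacon wins 6–3.
No candidate beats all others: Lumen beats Citadel beats Beacon beats Lumen, a majority cycle.

No Condorcet winner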